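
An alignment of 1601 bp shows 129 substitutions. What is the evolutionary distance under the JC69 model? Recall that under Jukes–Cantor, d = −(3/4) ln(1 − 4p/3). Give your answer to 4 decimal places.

0.0852

p = 129/1601 ≈ 0.080575.
d = −(3/4) ln(1 − 4p/3) = −0.75 ln(1 − 0.107433) = −0.75 ln(0.892567)
  = −0.75 × (-0.113654) = 0.085241 substitutions/site.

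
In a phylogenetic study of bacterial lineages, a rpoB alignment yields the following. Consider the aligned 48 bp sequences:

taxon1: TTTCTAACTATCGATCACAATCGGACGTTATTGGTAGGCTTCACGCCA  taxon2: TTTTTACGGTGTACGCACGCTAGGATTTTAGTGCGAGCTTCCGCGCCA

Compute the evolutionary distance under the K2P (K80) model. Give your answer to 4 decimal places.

Of 48 sites, 8 differences are transitions and 14 are transversions, so P = 8/48 ≈ 0.166667 and Q = 14/48 ≈ 0.291667.
Under the Kimura two-parameter model, d = −½ ln(1 − 2P − Q) − ¼ ln(1 − 2Q).
1 − 2P − Q = 0.374999, giving −½ ln(0.374999) = 0.490416.
1 − 2Q = 0.416666, giving −¼ ln(0.416666) = 0.218868.
d = 0.490416 + 0.218868 = 0.709284.

0.7093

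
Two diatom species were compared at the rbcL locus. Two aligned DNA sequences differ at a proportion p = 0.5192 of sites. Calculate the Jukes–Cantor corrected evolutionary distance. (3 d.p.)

0.884

d = −(3/4) ln(1 − 4p/3) = −0.75 ln(1 − 0.692267) = −0.75 ln(0.307733)
  = −0.75 × (-1.178523) = 0.883892 substitutions/site.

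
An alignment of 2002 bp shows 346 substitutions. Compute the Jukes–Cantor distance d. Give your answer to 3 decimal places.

0.196

p = 346/2002 ≈ 0.172827.
d = −(3/4) ln(1 − 4p/3) = −0.75 ln(1 − 0.230436) = −0.75 ln(0.769564)
  = −0.75 × (-0.261931) = 0.196448 substitutions/site.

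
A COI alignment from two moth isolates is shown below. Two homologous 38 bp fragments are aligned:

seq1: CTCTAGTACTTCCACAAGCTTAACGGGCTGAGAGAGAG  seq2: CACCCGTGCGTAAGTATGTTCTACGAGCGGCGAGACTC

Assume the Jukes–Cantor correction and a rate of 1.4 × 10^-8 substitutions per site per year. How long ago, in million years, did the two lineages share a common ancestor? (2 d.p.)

29.43

The sequences differ at 19 of 38 sites, so p = 19/38 = 0.5.
d = −(3/4) ln(1 − 4p/3) = −0.75 ln(1 − 0.666667) = −0.75 ln(0.333333)
  = −0.75 × (-1.098613) = 0.823960 substitutions/site.
Under a molecular clock d = 2μt, so t = d/(2μ) = 0.823960 / (2 × 1.4 × 10^-8) = 29.43 million years.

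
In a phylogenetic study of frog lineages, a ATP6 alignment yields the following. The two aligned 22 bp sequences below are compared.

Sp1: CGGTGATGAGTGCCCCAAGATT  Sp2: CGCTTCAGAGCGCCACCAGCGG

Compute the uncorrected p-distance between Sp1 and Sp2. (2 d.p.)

The sequences differ at 10 of 22 positions (sites 3, 5, 6, 7, 11, 15, 17, 20, 21, 22).
p = 10/22 = 0.454545… ≈ 0.45 (to 2 d.p.).

0.45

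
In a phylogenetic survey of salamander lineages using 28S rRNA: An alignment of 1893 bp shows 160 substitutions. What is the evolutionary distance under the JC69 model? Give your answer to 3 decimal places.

0.090

p = 160/1893 ≈ 0.084522.
d = −(3/4) ln(1 − 4p/3) = −0.75 ln(1 − 0.112696) = −0.75 ln(0.887304)
  = −0.75 × (-0.119568) = 0.089676 substitutions/site.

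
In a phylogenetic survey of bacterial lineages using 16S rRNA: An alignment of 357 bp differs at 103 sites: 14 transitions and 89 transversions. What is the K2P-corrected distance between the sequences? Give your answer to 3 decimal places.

P = 14/357 ≈ 0.039216 and Q = 89/357 ≈ 0.2493.
Under the Kimura two-parameter model, d = −½ ln(1 − 2P − Q) − ¼ ln(1 − 2Q).
1 − 2P − Q = 0.672268, giving −½ ln(0.672268) = 0.198549.
1 − 2Q = 0.5014, giving −¼ ln(0.5014) = 0.172588.
d = 0.198549 + 0.172588 = 0.371137.

0.371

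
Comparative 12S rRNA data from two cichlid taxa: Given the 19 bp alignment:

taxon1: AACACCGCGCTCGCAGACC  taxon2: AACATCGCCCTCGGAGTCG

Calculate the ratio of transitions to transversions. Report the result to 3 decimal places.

0.250

Transitions are A↔G and C↔T; transversions are all other mismatches.
Transitions: 1. Transversions: 4.
R = 1/4 = 0.250.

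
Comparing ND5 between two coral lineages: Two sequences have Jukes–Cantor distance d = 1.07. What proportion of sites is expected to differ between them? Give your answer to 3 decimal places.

p = (3/4)(1 − e^(−4d/3)) = 0.75 × (1 − e^(-1.426667)) = 0.75 × (1 − 0.240108) = 0.569919.

0.570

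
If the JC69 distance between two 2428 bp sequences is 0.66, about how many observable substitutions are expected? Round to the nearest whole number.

Invert JC69: p = (3/4)(1 − e^(−4d/3)) = 0.75 × (1 − e^(-0.88)) = 0.75 × (1 − 0.414783) = 0.438913.
Expected differing sites = pL ≈ 0.438913 × 2428 = 1065.680764 ≈ 1066.

1066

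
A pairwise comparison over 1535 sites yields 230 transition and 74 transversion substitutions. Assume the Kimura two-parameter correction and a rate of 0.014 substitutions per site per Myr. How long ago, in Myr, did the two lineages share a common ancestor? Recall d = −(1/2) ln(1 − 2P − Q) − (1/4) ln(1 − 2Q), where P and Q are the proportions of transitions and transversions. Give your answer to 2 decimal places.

P = 230/1535 ≈ 0.149837 and Q = 74/1535 ≈ 0.048208.
Under the Kimura two-parameter model, d = −½ ln(1 − 2P − Q) − ¼ ln(1 − 2Q).
1 − 2P − Q = 0.652118, giving −½ ln(0.652118) = 0.213765.
1 − 2Q = 0.903584, giving −¼ ln(0.903584) = 0.025347.
d = 0.213765 + 0.025347 = 0.239112.
Under a molecular clock d = 2μt, so t = d/(2μ) = 0.239112 / (2 × 0.014) = 8.54 Myr.

8.54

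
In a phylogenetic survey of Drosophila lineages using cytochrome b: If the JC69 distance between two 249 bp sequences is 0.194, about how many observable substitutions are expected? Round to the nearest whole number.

43

Invert JC69: p = (3/4)(1 − e^(−4d/3)) = 0.75 × (1 − e^(-0.258667)) = 0.75 × (1 − 0.772080) = 0.170940.
Expected differing sites = pL ≈ 0.170940 × 249 = 42.56406 ≈ 43.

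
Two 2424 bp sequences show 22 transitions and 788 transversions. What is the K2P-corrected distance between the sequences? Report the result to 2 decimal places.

P = 22/2424 ≈ 0.009076 and Q = 788/2424 ≈ 0.325083.
Under the Kimura two-parameter model, d = −½ ln(1 − 2P − Q) − ¼ ln(1 − 2Q).
1 − 2P − Q = 0.656765, giving −½ ln(0.656765) = 0.210215.
1 − 2Q = 0.349834, giving −¼ ln(0.349834) = 0.262574.
d = 0.210215 + 0.262574 = 0.472789.

0.47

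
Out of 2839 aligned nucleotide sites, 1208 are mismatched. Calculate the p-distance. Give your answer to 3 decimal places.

0.426

p = 1208/2839 = 0.425501… ≈ 0.426 (to 3 d.p.).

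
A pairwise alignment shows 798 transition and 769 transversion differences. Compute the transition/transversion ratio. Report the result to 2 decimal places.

1.04

R = 798/769 = 1.037711… ≈ 1.04 (to 2 d.p.).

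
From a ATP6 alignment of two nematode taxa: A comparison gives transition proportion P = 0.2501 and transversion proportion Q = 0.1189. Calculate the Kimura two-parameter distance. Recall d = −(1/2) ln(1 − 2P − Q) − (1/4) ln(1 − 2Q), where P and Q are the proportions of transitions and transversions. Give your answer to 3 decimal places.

Under the Kimura two-parameter model, d = −½ ln(1 − 2P − Q) − ¼ ln(1 − 2Q).
1 − 2P − Q = 0.3809, giving −½ ln(0.3809) = 0.482609.
1 − 2Q = 0.7622, giving −¼ ln(0.7622) = 0.067887.
d = 0.482609 + 0.067887 = 0.550496.

0.550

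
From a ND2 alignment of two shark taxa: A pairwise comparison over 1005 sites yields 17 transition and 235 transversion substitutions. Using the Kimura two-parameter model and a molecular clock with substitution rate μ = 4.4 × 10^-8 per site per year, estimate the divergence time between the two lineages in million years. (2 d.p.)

P = 17/1005 ≈ 0.016915 and Q = 235/1005 ≈ 0.233831.
Under the Kimura two-parameter model, d = −½ ln(1 − 2P − Q) − ¼ ln(1 − 2Q).
1 − 2P − Q = 0.732339, giving −½ ln(0.732339) = 0.155756.
1 − 2Q = 0.532338, giving −¼ ln(0.532338) = 0.157619.
d = 0.155756 + 0.157619 = 0.313375.
Under a molecular clock d = 2μt, so t = d/(2μ) = 0.313375 / (2 × 4.4 × 10^-8) = 3.56 million years.

3.56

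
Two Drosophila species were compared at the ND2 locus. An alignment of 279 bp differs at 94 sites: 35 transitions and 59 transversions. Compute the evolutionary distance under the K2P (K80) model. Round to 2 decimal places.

0.45

P = 35/279 ≈ 0.125448 and Q = 59/279 ≈ 0.21147.
Under the Kimura two-parameter model, d = −½ ln(1 − 2P − Q) − ¼ ln(1 − 2Q).
1 − 2P − Q = 0.537634, giving −½ ln(0.537634) = 0.310289.
1 − 2Q = 0.57706, giving −¼ ln(0.57706) = 0.137452.
d = 0.310289 + 0.137452 = 0.447741.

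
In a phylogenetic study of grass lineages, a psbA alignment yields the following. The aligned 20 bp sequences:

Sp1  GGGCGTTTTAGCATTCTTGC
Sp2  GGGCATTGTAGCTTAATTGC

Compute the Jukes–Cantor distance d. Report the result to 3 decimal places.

0.304

The sequences differ at 5 of 20 sites (5, 8, 13, 15, 16), so p = 5/20 = 0.25.
d = −(3/4) ln(1 − 4p/3) = −0.75 ln(1 − 0.333333) = −0.75 ln(0.666667)
  = −0.75 × (-0.405465) = 0.304099 substitutions/site.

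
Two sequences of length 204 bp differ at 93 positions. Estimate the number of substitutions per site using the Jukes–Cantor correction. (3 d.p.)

p = 93/204 ≈ 0.455882.
d = −(3/4) ln(1 − 4p/3) = −0.75 ln(1 − 0.607843) = −0.75 ln(0.392157)
  = −0.75 × (-0.936093) = 0.702070 substitutions/site.

0.702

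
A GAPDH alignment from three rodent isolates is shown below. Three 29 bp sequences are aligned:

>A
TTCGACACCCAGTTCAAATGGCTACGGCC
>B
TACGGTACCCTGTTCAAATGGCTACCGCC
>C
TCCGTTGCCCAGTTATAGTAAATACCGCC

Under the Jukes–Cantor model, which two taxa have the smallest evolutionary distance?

A and B

A–B: 5/29 differ, p = 0.172, d = 0.196.
A–C: 11/29 differ, p = 0.379, d = 0.529.
B–C: 10/29 differ, p = 0.345, d = 0.462.
The smallest distance is between A and B.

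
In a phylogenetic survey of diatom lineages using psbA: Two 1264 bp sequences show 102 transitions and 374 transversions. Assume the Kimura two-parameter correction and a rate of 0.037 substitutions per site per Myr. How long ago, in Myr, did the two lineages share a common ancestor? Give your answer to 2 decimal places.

P = 102/1264 ≈ 0.080696 and Q = 374/1264 ≈ 0.295886.
Under the Kimura two-parameter model, d = −½ ln(1 − 2P − Q) − ¼ ln(1 − 2Q).
1 − 2P − Q = 0.542722, giving −½ ln(0.542722) = 0.305579.
1 − 2Q = 0.408228, giving −¼ ln(0.408228) = 0.223982.
d = 0.305579 + 0.223982 = 0.529561.
Under a molecular clock d = 2μt, so t = d/(2μ) = 0.529561 / (2 × 0.037) = 7.16 Myr.

7.16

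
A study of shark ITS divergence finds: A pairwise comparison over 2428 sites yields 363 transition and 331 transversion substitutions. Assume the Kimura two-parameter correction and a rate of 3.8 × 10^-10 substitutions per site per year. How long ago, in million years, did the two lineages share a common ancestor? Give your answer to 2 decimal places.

480.73

P = 363/2428 ≈ 0.149506 and Q = 331/2428 ≈ 0.136326.
Under the Kimura two-parameter model, d = −½ ln(1 − 2P − Q) − ¼ ln(1 − 2Q).
1 − 2P − Q = 0.564662, giving −½ ln(0.564662) = 0.285764.
1 − 2Q = 0.727348, giving −¼ ln(0.727348) = 0.079588.
d = 0.285764 + 0.079588 = 0.365352.
Under a molecular clock d = 2μt, so t = d/(2μ) = 0.365352 / (2 × 3.8 × 10^-10) = 480.73 million years.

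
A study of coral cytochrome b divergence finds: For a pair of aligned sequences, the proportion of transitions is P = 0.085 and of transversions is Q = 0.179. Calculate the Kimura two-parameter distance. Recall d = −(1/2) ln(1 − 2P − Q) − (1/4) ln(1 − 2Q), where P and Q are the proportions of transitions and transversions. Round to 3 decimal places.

Under the Kimura two-parameter model, d = −½ ln(1 − 2P − Q) − ¼ ln(1 − 2Q).
1 − 2P − Q = 0.651, giving −½ ln(0.651) = 0.214623.
1 − 2Q = 0.642, giving −¼ ln(0.642) = 0.110792.
d = 0.214623 + 0.110792 = 0.325415.

0.325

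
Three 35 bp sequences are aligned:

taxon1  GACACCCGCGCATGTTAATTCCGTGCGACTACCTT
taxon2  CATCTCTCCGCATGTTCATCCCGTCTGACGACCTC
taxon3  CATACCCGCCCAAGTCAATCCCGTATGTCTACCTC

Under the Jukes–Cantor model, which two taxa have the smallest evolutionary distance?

taxon1 and taxon3

taxon1–taxon2: 12/35 differ, p = 0.343, d = 0.458.
taxon1–taxon3: 10/35 differ, p = 0.286, d = 0.360.
taxon2–taxon3: 11/35 differ, p = 0.314, d = 0.407.
The smallest distance is between taxon1 and taxon3.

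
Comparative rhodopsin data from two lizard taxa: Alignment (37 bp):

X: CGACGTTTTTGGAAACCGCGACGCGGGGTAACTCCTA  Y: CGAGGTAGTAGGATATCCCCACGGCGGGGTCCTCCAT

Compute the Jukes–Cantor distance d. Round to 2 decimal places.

0.58

The sequences differ at 15 of 37 sites, so p = 15/37 ≈ 0.405405.
d = −(3/4) ln(1 − 4p/3) = −0.75 ln(1 − 0.54054) = −0.75 ln(0.45946)
  = −0.75 × (-0.777703) = 0.583277 substitutions/site.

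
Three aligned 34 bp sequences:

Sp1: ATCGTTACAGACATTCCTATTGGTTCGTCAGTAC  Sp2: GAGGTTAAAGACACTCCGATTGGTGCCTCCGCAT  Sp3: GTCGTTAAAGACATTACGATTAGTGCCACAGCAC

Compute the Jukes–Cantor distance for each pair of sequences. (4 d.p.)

d(Sp1,Sp2) = 0.4234, d(Sp1,Sp3) = 0.3265, d(Sp2,Sp3) = 0.2824

Sp1–Sp2: 11/34 sites differ → p ≈ 0.323529, d = −0.75 ln(1 − 0.431372) = 0.423397 ≈ 0.4234.
Sp1–Sp3: 9/34 sites differ → p ≈ 0.264706, d = −0.75 ln(1 − 0.352941) = 0.326488 ≈ 0.3265.
Sp2–Sp3: 8/34 sites differ → p ≈ 0.235294, d = −0.75 ln(1 − 0.313725) = 0.282358 ≈ 0.2824.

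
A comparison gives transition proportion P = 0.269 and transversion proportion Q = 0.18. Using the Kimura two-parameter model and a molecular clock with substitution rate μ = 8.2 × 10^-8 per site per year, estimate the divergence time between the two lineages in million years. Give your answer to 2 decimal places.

Under the Kimura two-parameter model, d = −½ ln(1 − 2P − Q) − ¼ ln(1 − 2Q).
1 − 2P − Q = 0.282, giving −½ ln(0.282) = 0.632924.
1 − 2Q = 0.64, giving −¼ ln(0.64) = 0.111572.
d = 0.632924 + 0.111572 = 0.744496.
Under a molecular clock d = 2μt, so t = d/(2μ) = 0.744496 / (2 × 8.2 × 10^-8) = 4.54 million years.

4.54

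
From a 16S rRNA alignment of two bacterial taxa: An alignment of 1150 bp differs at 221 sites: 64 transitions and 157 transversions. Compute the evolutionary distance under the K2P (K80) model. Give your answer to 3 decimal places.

0.222

P = 64/1150 ≈ 0.055652 and Q = 157/1150 ≈ 0.136522.
Under the Kimura two-parameter model, d = −½ ln(1 − 2P − Q) − ¼ ln(1 − 2Q).
1 − 2P − Q = 0.752174, giving −½ ln(0.752174) = 0.142394.
1 − 2Q = 0.726956, giving −¼ ln(0.726956) = 0.079722.
d = 0.142394 + 0.079722 = 0.222116.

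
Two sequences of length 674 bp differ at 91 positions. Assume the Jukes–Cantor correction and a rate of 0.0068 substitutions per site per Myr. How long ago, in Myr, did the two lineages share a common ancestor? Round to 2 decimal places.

10.95

p = 91/674 ≈ 0.135015.
d = −(3/4) ln(1 − 4p/3) = −0.75 ln(1 − 0.18002) = −0.75 ln(0.81998)
  = −0.75 × (-0.198475) = 0.148856 substitutions/site.
Under a molecular clock d = 2μt, so t = d/(2μ) = 0.148856 / (2 × 0.0068) = 10.95 Myr.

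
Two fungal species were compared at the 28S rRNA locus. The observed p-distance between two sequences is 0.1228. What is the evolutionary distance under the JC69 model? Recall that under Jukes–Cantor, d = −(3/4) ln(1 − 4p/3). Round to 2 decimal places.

d = −(3/4) ln(1 − 4p/3) = −0.75 ln(1 − 0.163733) = −0.75 ln(0.836267)
  = −0.75 × (-0.178807) = 0.134105 substitutions/site.

0.13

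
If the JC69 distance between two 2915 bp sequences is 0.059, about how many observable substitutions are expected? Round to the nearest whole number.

Invert JC69: p = (3/4)(1 − e^(−4d/3)) = 0.75 × (1 − e^(-0.078667)) = 0.75 × (1 − 0.924348) = 0.056739.
Expected differing sites = pL ≈ 0.056739 × 2915 = 165.394185 ≈ 165.

165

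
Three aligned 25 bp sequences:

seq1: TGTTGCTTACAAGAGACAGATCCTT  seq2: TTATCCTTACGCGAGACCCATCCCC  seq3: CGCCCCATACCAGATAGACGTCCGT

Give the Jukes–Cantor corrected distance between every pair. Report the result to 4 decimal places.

d(seq1,seq2) = 0.4904, d(seq1,seq3) = 0.6626, d(seq2,seq3) = 0.8865

seq1–seq2: 9/25 sites differ → p = 0.36, d = −0.75 ln(1 − 0.48) = 0.490445 ≈ 0.4904.
seq1–seq3: 11/25 sites differ → p = 0.44, d = −0.75 ln(1 − 0.586667) = 0.662626 ≈ 0.6626.
seq2–seq3: 13/25 sites differ → p = 0.52, d = −0.75 ln(1 − 0.693333) = 0.886495 ≈ 0.8865.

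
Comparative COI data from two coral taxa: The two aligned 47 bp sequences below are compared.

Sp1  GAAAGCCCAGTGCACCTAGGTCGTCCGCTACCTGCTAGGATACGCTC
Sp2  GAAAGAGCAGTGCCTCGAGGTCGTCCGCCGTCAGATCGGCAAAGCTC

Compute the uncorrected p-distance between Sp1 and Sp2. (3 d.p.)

The sequences differ at 14 of 47 positions.
p = 14/47 = 0.297872… ≈ 0.298 (to 3 d.p.).

0.298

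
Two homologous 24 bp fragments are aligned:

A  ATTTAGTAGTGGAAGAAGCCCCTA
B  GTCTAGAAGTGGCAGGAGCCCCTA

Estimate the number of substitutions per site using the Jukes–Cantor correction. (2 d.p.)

The sequences differ at 5 of 24 sites (1, 3, 7, 13, 16), so p = 5/24 ≈ 0.208333.
d = −(3/4) ln(1 − 4p/3) = −0.75 ln(1 − 0.277777) = −0.75 ln(0.722223)
  = −0.75 × (-0.325421) = 0.244066 substitutions/site.

0.24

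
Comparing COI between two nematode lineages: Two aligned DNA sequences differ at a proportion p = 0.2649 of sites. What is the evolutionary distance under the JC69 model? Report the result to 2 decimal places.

0.33

d = −(3/4) ln(1 − 4p/3) = −0.75 ln(1 − 0.3532) = −0.75 ln(0.6468)
  = −0.75 × (-0.435718) = 0.326789 substitutions/site.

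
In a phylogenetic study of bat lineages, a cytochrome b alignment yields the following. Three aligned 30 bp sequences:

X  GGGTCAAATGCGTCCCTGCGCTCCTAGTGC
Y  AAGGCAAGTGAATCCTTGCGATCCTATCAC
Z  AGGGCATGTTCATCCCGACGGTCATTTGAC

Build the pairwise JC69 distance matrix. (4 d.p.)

d(X,Y) = 0.5034, d(X,Z) = 0.7301, d(Y,Z) = 0.5034

X–Y: 11/30 sites differ → p ≈ 0.366667, d = −0.75 ln(1 − 0.488889) = 0.503376 ≈ 0.5034.
X–Z: 14/30 sites differ → p ≈ 0.466667, d = −0.75 ln(1 − 0.622223) = 0.730088 ≈ 0.7301.
Y–Z: 11/30 sites differ → p ≈ 0.366667, d = −0.75 ln(1 − 0.488889) = 0.503376 ≈ 0.5034.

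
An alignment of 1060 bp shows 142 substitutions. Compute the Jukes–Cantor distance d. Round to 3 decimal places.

p = 142/1060 ≈ 0.133962.
d = −(3/4) ln(1 − 4p/3) = −0.75 ln(1 − 0.178616) = −0.75 ln(0.821384)
  = −0.75 × (-0.196765) = 0.147574 substitutions/site.

0.148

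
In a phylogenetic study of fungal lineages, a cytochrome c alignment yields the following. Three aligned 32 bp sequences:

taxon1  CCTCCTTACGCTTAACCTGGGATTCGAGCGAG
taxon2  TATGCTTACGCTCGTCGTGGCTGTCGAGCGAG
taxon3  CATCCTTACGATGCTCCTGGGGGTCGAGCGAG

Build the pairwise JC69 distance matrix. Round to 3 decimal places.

d(taxon1,taxon2) = 0.404, d(taxon1,taxon3) = 0.259, d(taxon2,taxon3) = 0.304

taxon1–taxon2: 10/32 sites differ → p = 0.3125, d = −0.75 ln(1 − 0.416667) = 0.404248 ≈ 0.404.
taxon1–taxon3: 7/32 sites differ → p = 0.21875, d = −0.75 ln(1 − 0.291667) = 0.258631 ≈ 0.259.
taxon2–taxon3: 8/32 sites differ → p = 0.25, d = −0.75 ln(1 − 0.333333) = 0.304098 ≈ 0.304.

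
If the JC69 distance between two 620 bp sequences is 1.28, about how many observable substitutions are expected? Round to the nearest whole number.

Invert JC69: p = (3/4)(1 − e^(−4d/3)) = 0.75 × (1 − e^(-1.706667)) = 0.75 × (1 − 0.181470) = 0.613898.
Expected differing sites = pL ≈ 0.613898 × 620 = 380.61676 ≈ 381.

381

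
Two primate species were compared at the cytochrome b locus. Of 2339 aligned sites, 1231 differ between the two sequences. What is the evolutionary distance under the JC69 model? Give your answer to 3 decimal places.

p = 1231/2339 ≈ 0.526293.
d = −(3/4) ln(1 − 4p/3) = −0.75 ln(1 − 0.701724) = −0.75 ln(0.298276)
  = −0.75 × (-1.209736) = 0.907302 substitutions/site.

0.907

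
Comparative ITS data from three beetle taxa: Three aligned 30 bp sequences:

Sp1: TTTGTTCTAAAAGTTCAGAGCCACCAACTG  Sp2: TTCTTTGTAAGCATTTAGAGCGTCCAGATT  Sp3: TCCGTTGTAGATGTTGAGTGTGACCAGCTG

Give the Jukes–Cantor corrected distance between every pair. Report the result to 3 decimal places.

d(Sp1,Sp2) = 0.572, d(Sp1,Sp3) = 0.441, d(Sp2,Sp3) = 0.572

Sp1–Sp2: 12/30 sites differ → p = 0.4, d = −0.75 ln(1 − 0.533333) = 0.571605 ≈ 0.572.
Sp1–Sp3: 10/30 sites differ → p ≈ 0.333333, d = −0.75 ln(1 − 0.444444) = 0.440839 ≈ 0.441.
Sp2–Sp3: 12/30 sites differ → p = 0.4, d = −0.75 ln(1 − 0.533333) = 0.571605 ≈ 0.572.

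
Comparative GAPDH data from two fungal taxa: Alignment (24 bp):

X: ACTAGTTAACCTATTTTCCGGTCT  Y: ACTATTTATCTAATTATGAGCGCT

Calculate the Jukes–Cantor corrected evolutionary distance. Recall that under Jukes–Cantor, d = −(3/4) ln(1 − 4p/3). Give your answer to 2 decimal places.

0.52

The sequences differ at 9 of 24 sites (5, 9, 11, 12, 16, 18, 19, 21, 22), so p = 9/24 = 0.375.
d = −(3/4) ln(1 − 4p/3) = −0.75 ln(1 − 0.5) = −0.75 ln(0.5)
  = −0.75 × (-0.693147) = 0.519860 substitutions/site.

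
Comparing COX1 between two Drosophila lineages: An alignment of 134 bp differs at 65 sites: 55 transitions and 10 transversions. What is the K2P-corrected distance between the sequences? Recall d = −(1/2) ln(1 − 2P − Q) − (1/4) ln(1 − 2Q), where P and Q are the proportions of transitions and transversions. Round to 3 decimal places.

1.170

P = 55/134 ≈ 0.410448 and Q = 10/134 ≈ 0.074627.
Under the Kimura two-parameter model, d = −½ ln(1 − 2P − Q) − ¼ ln(1 − 2Q).
1 − 2P − Q = 0.104477, giving −½ ln(0.104477) = 1.129394.
1 − 2Q = 0.850746, giving −¼ ln(0.850746) = 0.040410.
d = 1.129394 + 0.040410 = 1.169804.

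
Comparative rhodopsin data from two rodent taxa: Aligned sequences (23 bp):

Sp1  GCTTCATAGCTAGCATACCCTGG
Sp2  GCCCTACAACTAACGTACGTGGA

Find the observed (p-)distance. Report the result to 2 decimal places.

The sequences differ at 11 of 23 positions.
p = 11/23 = 0.478260… ≈ 0.48 (to 2 d.p.).

0.48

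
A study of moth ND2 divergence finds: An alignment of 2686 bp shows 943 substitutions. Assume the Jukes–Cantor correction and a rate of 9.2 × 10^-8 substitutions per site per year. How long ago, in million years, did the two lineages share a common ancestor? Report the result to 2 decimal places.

2.57

p = 943/2686 ≈ 0.35108.
d = −(3/4) ln(1 − 4p/3) = −0.75 ln(1 − 0.468107) = −0.75 ln(0.531893)
  = −0.75 × (-0.631313) = 0.473485 substitutions/site.
Under a molecular clock d = 2μt, so t = d/(2μ) = 0.473485 / (2 × 9.2 × 10^-8) = 2.57 million years.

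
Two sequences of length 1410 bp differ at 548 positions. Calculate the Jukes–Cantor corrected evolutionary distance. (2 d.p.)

0.55

p = 548/1410 ≈ 0.388652.
d = −(3/4) ln(1 − 4p/3) = −0.75 ln(1 − 0.518203) = −0.75 ln(0.481797)
  = −0.75 × (-0.730232) = 0.547674 substitutions/site.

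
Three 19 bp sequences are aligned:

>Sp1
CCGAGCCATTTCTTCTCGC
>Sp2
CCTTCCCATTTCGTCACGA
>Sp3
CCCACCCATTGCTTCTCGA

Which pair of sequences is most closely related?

Sp1–Sp2: 6/19 differ, p = 0.316, d = 0.410.
Sp1–Sp3: 4/19 differ, p = 0.211, d = 0.247.
Sp2–Sp3: 5/19 differ, p = 0.263, d = 0.324.
The smallest distance is between Sp1 and Sp3.

Sp1 and Sp3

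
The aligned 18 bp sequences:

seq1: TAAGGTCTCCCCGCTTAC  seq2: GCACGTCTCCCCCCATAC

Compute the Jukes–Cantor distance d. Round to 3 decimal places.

0.347

The sequences differ at 5 of 18 sites (1, 2, 4, 13, 15), so p = 5/18 ≈ 0.277778.
d = −(3/4) ln(1 − 4p/3) = −0.75 ln(1 − 0.370371) = −0.75 ln(0.629629)
  = −0.75 × (-0.462625) = 0.346969 substitutions/site.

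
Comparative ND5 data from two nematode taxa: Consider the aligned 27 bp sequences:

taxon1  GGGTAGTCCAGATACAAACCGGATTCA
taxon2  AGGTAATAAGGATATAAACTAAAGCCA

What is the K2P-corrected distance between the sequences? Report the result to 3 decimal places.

Of 27 sites, 8 differences are transitions and 3 are transversions, so P = 8/27 ≈ 0.296296 and Q = 3/27 ≈ 0.111111.
Under the Kimura two-parameter model, d = −½ ln(1 − 2P − Q) − ¼ ln(1 − 2Q).
1 − 2P − Q = 0.296297, giving −½ ln(0.296297) = 0.608196.
1 − 2Q = 0.777778, giving −¼ ln(0.777778) = 0.062829.
d = 0.608196 + 0.062829 = 0.671025.

0.671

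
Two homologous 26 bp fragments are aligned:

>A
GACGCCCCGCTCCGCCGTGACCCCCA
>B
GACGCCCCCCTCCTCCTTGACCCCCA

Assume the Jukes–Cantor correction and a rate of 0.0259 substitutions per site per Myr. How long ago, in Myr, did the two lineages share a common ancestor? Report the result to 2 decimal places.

2.42

The sequences differ at 3 of 26 sites (9, 14, 17), so p = 3/26 ≈ 0.115385.
d = −(3/4) ln(1 − 4p/3) = −0.75 ln(1 − 0.153847) = −0.75 ln(0.846153)
  = −0.75 × (-0.167055) = 0.125291 substitutions/site.
Under a molecular clock d = 2μt, so t = d/(2μ) = 0.125291 / (2 × 0.0259) = 2.42 Myr.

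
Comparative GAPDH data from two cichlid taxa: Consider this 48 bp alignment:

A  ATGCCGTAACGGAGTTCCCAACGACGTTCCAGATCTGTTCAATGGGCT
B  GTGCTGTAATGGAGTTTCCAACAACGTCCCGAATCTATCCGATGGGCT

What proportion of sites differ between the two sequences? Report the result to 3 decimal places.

0.229

The sequences differ at 11 of 48 positions.
p = 11/48 = 0.229166… ≈ 0.229 (to 3 d.p.).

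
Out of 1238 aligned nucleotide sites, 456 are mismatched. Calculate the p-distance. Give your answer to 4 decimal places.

0.3683

p = 456/1238 = 0.368336… ≈ 0.3683 (to 4 d.p.).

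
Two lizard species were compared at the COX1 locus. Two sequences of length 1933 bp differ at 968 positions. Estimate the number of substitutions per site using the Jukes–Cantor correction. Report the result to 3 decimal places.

0.826

p = 968/1933 ≈ 0.500776.
d = −(3/4) ln(1 − 4p/3) = −0.75 ln(1 − 0.667701) = −0.75 ln(0.332299)
  = −0.75 × (-1.101720) = 0.826290 substitutions/site.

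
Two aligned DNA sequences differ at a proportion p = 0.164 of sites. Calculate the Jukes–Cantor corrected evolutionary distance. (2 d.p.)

d = −(3/4) ln(1 − 4p/3) = −0.75 ln(1 − 0.218667) = −0.75 ln(0.781333)
  = −0.75 × (-0.246754) = 0.185066 substitutions/site.

0.19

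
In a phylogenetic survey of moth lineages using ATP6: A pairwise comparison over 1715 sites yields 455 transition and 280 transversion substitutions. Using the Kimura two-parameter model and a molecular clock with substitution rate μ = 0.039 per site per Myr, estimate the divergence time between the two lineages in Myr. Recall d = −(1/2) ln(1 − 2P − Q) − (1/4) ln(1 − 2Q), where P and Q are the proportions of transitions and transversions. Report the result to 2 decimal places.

P = 455/1715 ≈ 0.265306 and Q = 280/1715 ≈ 0.163265.
Under the Kimura two-parameter model, d = −½ ln(1 − 2P − Q) − ¼ ln(1 − 2Q).
1 − 2P − Q = 0.306123, giving −½ ln(0.306123) = 0.591884.
1 − 2Q = 0.67347, giving −¼ ln(0.67347) = 0.098828.
d = 0.591884 + 0.098828 = 0.690712.
Under a molecular clock d = 2μt, so t = d/(2μ) = 0.690712 / (2 × 0.039) = 8.86 Myr.

8.86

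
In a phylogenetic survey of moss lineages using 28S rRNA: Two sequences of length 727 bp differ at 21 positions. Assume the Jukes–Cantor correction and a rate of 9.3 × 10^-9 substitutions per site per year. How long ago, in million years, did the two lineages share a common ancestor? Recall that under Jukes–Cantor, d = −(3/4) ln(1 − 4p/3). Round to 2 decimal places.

p = 21/727 ≈ 0.028886.
d = −(3/4) ln(1 − 4p/3) = −0.75 ln(1 − 0.038515) = −0.75 ln(0.961485)
  = −0.75 × (-0.039276) = 0.029457 substitutions/site.
Under a molecular clock d = 2μt, so t = d/(2μ) = 0.029457 / (2 × 9.3 × 10^-9) = 1.58 million years.

1.58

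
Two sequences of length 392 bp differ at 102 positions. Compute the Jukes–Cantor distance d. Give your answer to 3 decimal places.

p = 102/392 ≈ 0.260204.
d = −(3/4) ln(1 − 4p/3) = −0.75 ln(1 − 0.346939) = −0.75 ln(0.653061)
  = −0.75 × (-0.426085) = 0.319564 substitutions/site.

0.320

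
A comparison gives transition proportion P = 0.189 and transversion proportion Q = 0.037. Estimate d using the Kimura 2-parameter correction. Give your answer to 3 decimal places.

0.287

Under the Kimura two-parameter model, d = −½ ln(1 − 2P − Q) − ¼ ln(1 − 2Q).
1 − 2P − Q = 0.585, giving −½ ln(0.585) = 0.268072.
1 − 2Q = 0.926, giving −¼ ln(0.926) = 0.019220.
d = 0.268072 + 0.019220 = 0.287292.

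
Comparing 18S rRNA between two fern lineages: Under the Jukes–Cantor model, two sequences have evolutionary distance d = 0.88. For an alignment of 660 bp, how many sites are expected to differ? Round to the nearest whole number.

342

Invert JC69: p = (3/4)(1 − e^(−4d/3)) = 0.75 × (1 − e^(-1.173333)) = 0.75 × (1 − 0.309334) = 0.518000.
Expected differing sites = pL ≈ 0.518000 × 660 = 341.88 ≈ 342.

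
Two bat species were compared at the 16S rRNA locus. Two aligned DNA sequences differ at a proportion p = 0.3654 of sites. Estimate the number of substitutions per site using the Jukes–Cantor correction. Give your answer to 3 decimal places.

0.501

d = −(3/4) ln(1 − 4p/3) = −0.75 ln(1 − 0.4872) = −0.75 ln(0.5128)
  = −0.75 × (-0.667869) = 0.500902 substitutions/site.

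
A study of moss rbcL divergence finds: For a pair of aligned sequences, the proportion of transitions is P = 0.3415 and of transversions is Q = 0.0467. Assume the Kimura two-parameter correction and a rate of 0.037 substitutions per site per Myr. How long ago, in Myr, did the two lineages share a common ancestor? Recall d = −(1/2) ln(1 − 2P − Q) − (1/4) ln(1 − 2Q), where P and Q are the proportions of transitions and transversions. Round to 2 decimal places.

Under the Kimura two-parameter model, d = −½ ln(1 − 2P − Q) − ¼ ln(1 − 2Q).
1 − 2P − Q = 0.2703, giving −½ ln(0.2703) = 0.654111.
1 − 2Q = 0.9066, giving −¼ ln(0.9066) = 0.024513.
d = 0.654111 + 0.024513 = 0.678624.
Under a molecular clock d = 2μt, so t = d/(2μ) = 0.678624 / (2 × 0.037) = 9.17 Myr.

9.17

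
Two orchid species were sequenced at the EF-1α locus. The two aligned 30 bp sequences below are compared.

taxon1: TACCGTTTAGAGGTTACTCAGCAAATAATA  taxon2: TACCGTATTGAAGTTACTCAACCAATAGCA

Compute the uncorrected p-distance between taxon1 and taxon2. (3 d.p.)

0.233

The sequences differ at 7 of 30 positions (sites 7, 9, 12, 21, 23, 28, 29).
p = 7/30 = 0.233333… ≈ 0.233 (to 3 d.p.).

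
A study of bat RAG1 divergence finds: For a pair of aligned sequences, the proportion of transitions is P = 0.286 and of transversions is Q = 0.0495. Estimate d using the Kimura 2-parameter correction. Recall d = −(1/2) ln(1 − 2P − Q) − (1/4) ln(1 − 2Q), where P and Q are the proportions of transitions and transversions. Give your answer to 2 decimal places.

Under the Kimura two-parameter model, d = −½ ln(1 − 2P − Q) − ¼ ln(1 − 2Q).
1 − 2P − Q = 0.3785, giving −½ ln(0.3785) = 0.485770.
1 − 2Q = 0.901, giving −¼ ln(0.901) = 0.026063.
d = 0.485770 + 0.026063 = 0.511833.

0.51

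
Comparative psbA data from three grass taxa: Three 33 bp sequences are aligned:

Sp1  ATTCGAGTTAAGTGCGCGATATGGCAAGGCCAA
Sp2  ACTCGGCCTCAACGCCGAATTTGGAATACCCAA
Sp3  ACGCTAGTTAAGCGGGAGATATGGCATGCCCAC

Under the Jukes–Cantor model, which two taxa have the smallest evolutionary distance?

Sp1 and Sp3

Sp1–Sp2: 15/33 differ, p = 0.455, d = 0.699.
Sp1–Sp3: 9/33 differ, p = 0.273, d = 0.339.
Sp2–Sp3: 15/33 differ, p = 0.455, d = 0.699.
The smallest distance is between Sp1 and Sp3.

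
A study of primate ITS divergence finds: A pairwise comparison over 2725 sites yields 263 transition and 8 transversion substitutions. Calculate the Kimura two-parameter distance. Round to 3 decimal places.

0.111

P = 263/2725 ≈ 0.096514 and Q = 8/2725 ≈ 0.002936.
Under the Kimura two-parameter model, d = −½ ln(1 − 2P − Q) − ¼ ln(1 − 2Q).
1 − 2P − Q = 0.804036, giving −½ ln(0.804036) = 0.109056.
1 − 2Q = 0.994128, giving −¼ ln(0.994128) = 0.001472.
d = 0.109056 + 0.001472 = 0.110528.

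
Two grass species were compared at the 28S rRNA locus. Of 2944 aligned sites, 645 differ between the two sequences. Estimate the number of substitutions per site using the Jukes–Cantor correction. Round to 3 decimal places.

p = 645/2944 ≈ 0.21909.
d = −(3/4) ln(1 − 4p/3) = −0.75 ln(1 − 0.29212) = −0.75 ln(0.70788)
  = −0.75 × (-0.345481) = 0.259111 substitutions/site.

0.259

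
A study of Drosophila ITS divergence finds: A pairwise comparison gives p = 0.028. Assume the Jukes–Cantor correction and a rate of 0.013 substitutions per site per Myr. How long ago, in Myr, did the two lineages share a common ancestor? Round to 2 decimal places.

d = −(3/4) ln(1 − 4p/3) = −0.75 ln(1 − 0.037333) = −0.75 ln(0.962667)
  = −0.75 × (-0.038048) = 0.028536 substitutions/site.
Under a molecular clock d = 2μt, so t = d/(2μ) = 0.028536 / (2 × 0.013) = 1.10 Myr.

1.10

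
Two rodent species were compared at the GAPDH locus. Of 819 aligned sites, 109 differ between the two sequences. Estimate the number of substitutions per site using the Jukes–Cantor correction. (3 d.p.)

p = 109/819 ≈ 0.133089.
d = −(3/4) ln(1 − 4p/3) = −0.75 ln(1 − 0.177452) = −0.75 ln(0.822548)
  = −0.75 × (-0.195348) = 0.146511 substitutions/site.

0.147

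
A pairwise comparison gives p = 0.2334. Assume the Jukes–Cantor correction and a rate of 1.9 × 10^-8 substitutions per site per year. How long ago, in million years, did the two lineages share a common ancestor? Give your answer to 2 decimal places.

d = −(3/4) ln(1 − 4p/3) = −0.75 ln(1 − 0.3112) = −0.75 ln(0.6888)
  = −0.75 × (-0.372804) = 0.279603 substitutions/site.
Under a molecular clock d = 2μt, so t = d/(2μ) = 0.279603 / (2 × 1.9 × 10^-8) = 7.36 million years.

7.36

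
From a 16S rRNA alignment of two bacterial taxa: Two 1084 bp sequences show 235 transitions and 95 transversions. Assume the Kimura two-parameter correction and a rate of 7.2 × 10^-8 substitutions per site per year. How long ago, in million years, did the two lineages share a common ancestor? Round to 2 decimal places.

2.89

P = 235/1084 ≈ 0.21679 and Q = 95/1084 ≈ 0.087638.
Under the Kimura two-parameter model, d = −½ ln(1 − 2P − Q) − ¼ ln(1 − 2Q).
1 − 2P − Q = 0.478782, giving −½ ln(0.478782) = 0.368255.
1 − 2Q = 0.824724, giving −¼ ln(0.824724) = 0.048177.
d = 0.368255 + 0.048177 = 0.416432.
Under a molecular clock d = 2μt, so t = d/(2μ) = 0.416432 / (2 × 7.2 × 10^-8) = 2.89 million years.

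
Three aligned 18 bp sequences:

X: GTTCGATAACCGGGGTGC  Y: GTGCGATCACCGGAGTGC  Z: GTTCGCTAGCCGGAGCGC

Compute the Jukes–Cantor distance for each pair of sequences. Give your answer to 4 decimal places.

d(X,Y) = 0.1885, d(X,Z) = 0.2635, d(Y,Z) = 0.3470

X–Y: 3/18 sites differ → p ≈ 0.166667, d = −0.75 ln(1 − 0.222223) = 0.188487 ≈ 0.1885.
X–Z: 4/18 sites differ → p ≈ 0.222222, d = −0.75 ln(1 − 0.296296) = 0.263548 ≈ 0.2635.
Y–Z: 5/18 sites differ → p ≈ 0.277778, d = −0.75 ln(1 − 0.370371) = 0.346968 ≈ 0.3470.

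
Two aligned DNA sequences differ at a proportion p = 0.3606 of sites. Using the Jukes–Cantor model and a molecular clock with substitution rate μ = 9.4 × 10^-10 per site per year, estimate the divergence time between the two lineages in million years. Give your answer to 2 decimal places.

261.49

d = −(3/4) ln(1 − 4p/3) = −0.75 ln(1 − 0.4808) = −0.75 ln(0.5192)
  = −0.75 × (-0.655466) = 0.491600 substitutions/site.
Under a molecular clock d = 2μt, so t = d/(2μ) = 0.491600 / (2 × 9.4 × 10^-10) = 261.49 million years.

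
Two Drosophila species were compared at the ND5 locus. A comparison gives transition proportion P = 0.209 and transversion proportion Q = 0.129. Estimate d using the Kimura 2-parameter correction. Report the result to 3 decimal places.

Under the Kimura two-parameter model, d = −½ ln(1 − 2P − Q) − ¼ ln(1 − 2Q).
1 − 2P − Q = 0.453, giving −½ ln(0.453) = 0.395932.
1 − 2Q = 0.742, giving −¼ ln(0.742) = 0.074602.
d = 0.395932 + 0.074602 = 0.470534.

0.471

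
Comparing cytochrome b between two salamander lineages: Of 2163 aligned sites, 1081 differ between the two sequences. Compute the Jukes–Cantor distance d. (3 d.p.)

p = 1081/2163 ≈ 0.499769.
d = −(3/4) ln(1 − 4p/3) = −0.75 ln(1 − 0.666359) = −0.75 ln(0.333641)
  = −0.75 × (-1.097690) = 0.823268 substitutions/site.

0.823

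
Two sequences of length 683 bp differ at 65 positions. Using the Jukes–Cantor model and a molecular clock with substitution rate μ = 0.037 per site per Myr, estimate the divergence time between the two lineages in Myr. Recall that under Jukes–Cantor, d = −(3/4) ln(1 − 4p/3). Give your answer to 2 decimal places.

1.38

p = 65/683 ≈ 0.095168.
d = −(3/4) ln(1 − 4p/3) = −0.75 ln(1 − 0.126891) = −0.75 ln(0.873109)
  = −0.75 × (-0.135695) = 0.101771 substitutions/site.
Under a molecular clock d = 2μt, so t = d/(2μ) = 0.101771 / (2 × 0.037) = 1.38 Myr.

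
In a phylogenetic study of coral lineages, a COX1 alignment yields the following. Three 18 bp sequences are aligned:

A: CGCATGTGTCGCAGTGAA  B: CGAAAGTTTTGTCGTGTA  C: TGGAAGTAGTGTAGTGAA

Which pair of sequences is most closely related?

B and C

A–B: 7/18 differ, p = 0.389, d = 0.548.
A–C: 7/18 differ, p = 0.389, d = 0.548.
B–C: 6/18 differ, p = 0.333, d = 0.441.
The smallest distance is between B and C.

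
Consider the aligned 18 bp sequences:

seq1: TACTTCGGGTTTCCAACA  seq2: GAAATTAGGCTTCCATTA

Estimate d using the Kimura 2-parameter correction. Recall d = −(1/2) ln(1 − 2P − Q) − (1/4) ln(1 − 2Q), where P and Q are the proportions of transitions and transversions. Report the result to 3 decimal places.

Of 18 sites, 4 differences are transitions and 4 are transversions, so P = 4/18 ≈ 0.222222 and Q = 4/18 ≈ 0.222222.
Under the Kimura two-parameter model, d = −½ ln(1 − 2P − Q) − ¼ ln(1 − 2Q).
1 − 2P − Q = 0.333334, giving −½ ln(0.333334) = 0.549305.
1 − 2Q = 0.555556, giving −¼ ln(0.555556) = 0.146946.
d = 0.549305 + 0.146946 = 0.696251.

0.696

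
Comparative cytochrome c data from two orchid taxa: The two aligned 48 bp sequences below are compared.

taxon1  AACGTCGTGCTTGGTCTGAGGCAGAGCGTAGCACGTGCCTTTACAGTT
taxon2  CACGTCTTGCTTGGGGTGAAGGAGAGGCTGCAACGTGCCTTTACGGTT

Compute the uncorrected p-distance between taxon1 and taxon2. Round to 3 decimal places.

The sequences differ at 12 of 48 positions.
p = 12/48 = 0.250.

0.250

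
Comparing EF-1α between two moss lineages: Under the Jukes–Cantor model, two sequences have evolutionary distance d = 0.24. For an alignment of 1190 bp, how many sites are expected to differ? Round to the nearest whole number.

Invert JC69: p = (3/4)(1 − e^(−4d/3)) = 0.75 × (1 − e^(-0.32)) = 0.75 × (1 − 0.726149) = 0.205388.
Expected differing sites = pL ≈ 0.205388 × 1190 = 244.41172 ≈ 244.

244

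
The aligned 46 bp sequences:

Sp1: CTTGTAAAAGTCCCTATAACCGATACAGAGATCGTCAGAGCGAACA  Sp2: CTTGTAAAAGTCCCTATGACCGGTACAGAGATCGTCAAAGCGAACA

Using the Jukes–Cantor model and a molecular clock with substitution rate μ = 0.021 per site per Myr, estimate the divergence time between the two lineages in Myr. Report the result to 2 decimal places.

1.62

The sequences differ at 3 of 46 sites (18, 23, 38), so p = 3/46 ≈ 0.065217.
d = −(3/4) ln(1 − 4p/3) = −0.75 ln(1 − 0.086956) = −0.75 ln(0.913044)
  = −0.75 × (-0.090971) = 0.068228 substitutions/site.
Under a molecular clock d = 2μt, so t = d/(2μ) = 0.068228 / (2 × 0.021) = 1.62 Myr.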